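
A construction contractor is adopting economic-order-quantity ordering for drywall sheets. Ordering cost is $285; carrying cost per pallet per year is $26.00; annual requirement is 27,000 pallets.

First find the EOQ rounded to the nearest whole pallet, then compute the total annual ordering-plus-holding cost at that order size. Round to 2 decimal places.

Q* = √(2·D·S / H) = √(2·27,000·285 / 26) = √591,923.1 ≈ 769.37 → Q = 769 pallets
Orders/yr = 27,000/769 = 35.111; ordering cost = 35.111 × $285 = $10,006.50
Average inventory = 769/2 = 384.5; holding cost = 384.5 × $26 = $9,997.00
Total = $10,006.50 + $9,997.00 = $20,003.50

$20,003.50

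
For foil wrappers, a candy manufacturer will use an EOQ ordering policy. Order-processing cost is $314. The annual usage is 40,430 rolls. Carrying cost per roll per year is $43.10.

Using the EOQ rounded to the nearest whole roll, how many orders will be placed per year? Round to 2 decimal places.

Optimal lot size Q* = (2 × 40,430 × $314 / $43.1)^½ ≈ 767.53 → Q = 768
Orders per year = D/Q = 40,430 / 768 = 52.643

52.64 orders per year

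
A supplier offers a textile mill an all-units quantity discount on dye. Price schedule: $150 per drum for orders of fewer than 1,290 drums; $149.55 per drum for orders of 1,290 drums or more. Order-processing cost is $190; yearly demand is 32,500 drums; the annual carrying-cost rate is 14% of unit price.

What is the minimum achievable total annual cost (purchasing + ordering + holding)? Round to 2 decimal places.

$4,878,666.19

H₁ = 14%×$150 = $21.0000;  H₂ = 14%×$149.55 = $20.9370
EOQ₁ = √(2×32,500×190/21.0000) = 766.87  (< 1,290, feasible at tier 1)
EOQ₂ = √(2×32,500×190/20.9370) = 768.03  (< 1,290 → use Q = 1,290 at tier-2 price)
TC(tier 1 (EOQ₁), Q≈766.9) = $4,891,104.35
TC(tier 2, Q≈1,290.0) = $4,878,666.19
Minimum at tier 2: $4,878,666.19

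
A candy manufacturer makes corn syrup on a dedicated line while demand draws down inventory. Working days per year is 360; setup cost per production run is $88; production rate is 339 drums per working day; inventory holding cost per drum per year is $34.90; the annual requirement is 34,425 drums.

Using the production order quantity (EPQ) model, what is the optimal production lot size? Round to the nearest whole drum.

492 drums

Daily demand d = 34,425/360 = 95.625; p = 339; 1 − d/p = 0.71792
EPQ = √(2DS / (H(1 − d/p)))
    = √(2 × 34,425 × 88 / (34.9 × 0.71792)) ≈ 491.75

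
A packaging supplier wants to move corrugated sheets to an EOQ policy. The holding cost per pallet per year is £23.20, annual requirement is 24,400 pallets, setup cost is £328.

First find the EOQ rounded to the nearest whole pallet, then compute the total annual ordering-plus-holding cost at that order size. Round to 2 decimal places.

£19,270.41

Q* = √(2·D·S / H) = √(2·24,400·328 / 23.2) = √689,931.0 ≈ 830.62 → Q = 831 pallets
Ordering: D/Q × S = 24,400/831 × £328 = £9,630.81
Holding:  Q/2 × H = 831/2 × £23.2 = £9,639.60
Total = £9,630.81 + £9,639.60 = £19,270.41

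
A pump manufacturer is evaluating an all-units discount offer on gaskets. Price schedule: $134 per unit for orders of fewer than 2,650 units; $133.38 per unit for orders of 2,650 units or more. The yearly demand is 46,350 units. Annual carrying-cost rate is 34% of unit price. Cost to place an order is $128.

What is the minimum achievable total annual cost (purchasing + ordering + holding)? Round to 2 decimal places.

H₁ = 34%×$134 = $45.5600;  H₂ = 34%×$133.38 = $45.3492
EOQ₁ = √(2×46,350×128/45.5600) = 510.33  (< 2,650, feasible at tier 1)
EOQ₂ = √(2×46,350×128/45.3492) = 511.52  (< 2,650 → use Q = 2,650 at tier-2 price)
TC(tier 1 (EOQ₁), Q≈510.3) = $6,234,150.74
TC(tier 2, Q≈2,650.0) = $6,244,489.48
Minimum at tier 1 (EOQ₁): $6,234,150.74

$6,234,150.74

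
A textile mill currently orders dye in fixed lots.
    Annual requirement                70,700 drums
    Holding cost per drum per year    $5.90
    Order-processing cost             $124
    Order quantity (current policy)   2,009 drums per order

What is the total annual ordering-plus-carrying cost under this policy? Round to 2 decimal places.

$10,290.31

Annual ordering cost = (D/Q)·S = (70,700/2,009) × 124 = $4,363.76
Annual holding cost  = (Q/2)·H = (2,009/2) × 5.9 = $5,926.55
Total = $4,363.76 + $5,926.55 = $10,290.31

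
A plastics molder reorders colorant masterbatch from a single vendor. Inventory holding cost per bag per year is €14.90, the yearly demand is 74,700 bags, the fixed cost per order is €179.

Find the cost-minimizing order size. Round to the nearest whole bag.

1,340 bags

EOQ = √(2DS/H) = √(2 × 74,700 × 179 / 14.9)
    = √(1,794,805.37) ≈ 1,339.70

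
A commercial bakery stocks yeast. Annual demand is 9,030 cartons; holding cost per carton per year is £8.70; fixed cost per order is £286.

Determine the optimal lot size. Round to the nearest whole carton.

771 cartons

Q* = √(2·D·S / H) = √(2·9,030·286 / 8.7) = √593,696.6 ≈ 770.52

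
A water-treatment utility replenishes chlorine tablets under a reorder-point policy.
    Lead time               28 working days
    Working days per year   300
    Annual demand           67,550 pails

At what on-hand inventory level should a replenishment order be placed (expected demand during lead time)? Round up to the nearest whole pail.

Daily demand d = 67,550 / 300 = 225.167 pails/day
Demand during lead time = 225.167 × 28 = 6,304.67
Reorder point = 6,304.67 → round up

6,305 pails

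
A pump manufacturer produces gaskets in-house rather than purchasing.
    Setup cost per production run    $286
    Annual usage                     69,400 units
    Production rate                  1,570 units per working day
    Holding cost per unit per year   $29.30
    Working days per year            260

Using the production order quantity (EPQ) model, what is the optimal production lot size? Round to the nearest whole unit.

d = 69,400/260 = 266.9231 units/day;  effective holding cost H(1 − d/p) = 29.3·(1 − 266.9231/1570) = 24.31857
Q* = √(2DS / H_eff) = √(2·69,400·286 / 24.31857) ≈ 1,277.64

1,278 units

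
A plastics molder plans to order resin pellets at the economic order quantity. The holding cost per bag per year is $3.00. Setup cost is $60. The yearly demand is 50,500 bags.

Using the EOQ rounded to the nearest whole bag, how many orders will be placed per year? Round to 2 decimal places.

35.54 orders per year

2DS/H = 2·50,500·60/3 = 2,020,000.00
EOQ = √2,020,000.00 ≈ 1,421.27 → Q = 1,421
N = D/Q = 50,500/1,421 ≈ 35.538 orders/yr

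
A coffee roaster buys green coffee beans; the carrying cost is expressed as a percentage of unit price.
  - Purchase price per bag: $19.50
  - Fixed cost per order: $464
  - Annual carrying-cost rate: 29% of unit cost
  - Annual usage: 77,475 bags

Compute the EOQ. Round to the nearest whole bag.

Holding cost per bag per year: H = 29% × $19.5 = $5.6550
Q* = √(2·D·S / H) = √(2·77,475·464 / 5.655) = √12,713,846.2 ≈ 3,565.65

3,566 bags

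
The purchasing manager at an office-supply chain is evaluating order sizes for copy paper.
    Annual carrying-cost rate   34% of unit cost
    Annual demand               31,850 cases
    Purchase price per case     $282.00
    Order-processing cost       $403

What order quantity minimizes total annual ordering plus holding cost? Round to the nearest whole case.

517 cases

H = i·C = 0.34 × $282 = $95.8800 per case-year
Q* = √(2·D·S / H) = √(2·31,850·403 / 95.88) = √267,742.0 ≈ 517.44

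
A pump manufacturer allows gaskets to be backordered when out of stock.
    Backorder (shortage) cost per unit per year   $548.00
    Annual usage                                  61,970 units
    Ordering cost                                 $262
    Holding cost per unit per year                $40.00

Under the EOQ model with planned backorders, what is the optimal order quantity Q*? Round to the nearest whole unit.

933 units

Q* = √(2DS/H) · √((H + b)/b)
   = √(2 × 61,970 × 262 / 40) · √((40 + 548) / 548)
   = 901.003 × 1.0359 ≈ 933.31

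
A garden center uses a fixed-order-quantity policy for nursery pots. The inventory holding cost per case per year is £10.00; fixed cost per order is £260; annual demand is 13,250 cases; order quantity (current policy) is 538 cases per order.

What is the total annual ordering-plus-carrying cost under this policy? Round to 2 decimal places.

Ordering: D/Q × S = 13,250/538 × £260 = £6,403.35
Holding:  Q/2 × H = 538/2 × £10 = £2,690.00
Total = £6,403.35 + £2,690.00 = £9,093.35

£9,093.35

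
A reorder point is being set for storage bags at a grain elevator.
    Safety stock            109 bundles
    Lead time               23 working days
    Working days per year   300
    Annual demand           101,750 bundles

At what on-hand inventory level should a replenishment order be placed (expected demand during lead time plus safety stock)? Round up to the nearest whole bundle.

7,910 bundles

Daily demand d = 101,750 / 300 = 339.167 bundles/day
Demand during lead time = 339.167 × 23 = 7,800.83
Reorder point = 7,800.83 + 109 = 7,909.83 → round up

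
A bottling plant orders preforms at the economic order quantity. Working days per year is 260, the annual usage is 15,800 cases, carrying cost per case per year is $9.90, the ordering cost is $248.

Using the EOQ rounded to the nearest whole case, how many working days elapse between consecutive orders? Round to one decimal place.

EOQ = √(2DS/H) = √(2 × 15,800 × 248 / 9.9)
    = √(791,595.96) ≈ 889.72 → Q = 890 cases
Days between orders = 260 / (D/Q) = 260 / 17.753 ≈ 14.646

14.6 days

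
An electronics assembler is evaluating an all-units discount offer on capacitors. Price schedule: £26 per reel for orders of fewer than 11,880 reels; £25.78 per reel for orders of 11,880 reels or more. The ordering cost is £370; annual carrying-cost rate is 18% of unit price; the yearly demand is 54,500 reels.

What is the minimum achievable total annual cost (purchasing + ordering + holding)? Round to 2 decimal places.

£1,430,738.43

H₁ = 18%×£26 = £4.6800;  H₂ = 18%×£25.78 = £4.6404
EOQ₁ = √(2×54,500×370/4.6800) = 2,935.56  (< 11,880, feasible at tier 1)
EOQ₂ = √(2×54,500×370/4.6404) = 2,948.06  (< 11,880 → use Q = 11,880 at tier-2 price)
TC(tier 1 (EOQ₁), Q≈2,935.6) = £1,430,738.43
TC(tier 2, Q≈11,880.0) = £1,434,271.37
Minimum at tier 1 (EOQ₁): £1,430,738.43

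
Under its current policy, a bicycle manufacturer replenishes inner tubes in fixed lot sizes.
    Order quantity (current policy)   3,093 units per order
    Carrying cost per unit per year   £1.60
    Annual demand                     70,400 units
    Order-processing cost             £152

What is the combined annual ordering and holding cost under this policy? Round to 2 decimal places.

Annual ordering cost = (D/Q)·S = (70,400/3,093) × 152 = £3,459.68
Annual holding cost  = (Q/2)·H = (3,093/2) × 1.6 = £2,474.40
Total = £3,459.68 + £2,474.40 = £5,934.08

£5,934.08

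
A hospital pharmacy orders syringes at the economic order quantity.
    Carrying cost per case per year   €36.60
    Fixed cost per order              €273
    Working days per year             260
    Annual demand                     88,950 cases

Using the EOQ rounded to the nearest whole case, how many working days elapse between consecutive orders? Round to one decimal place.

2DS/H = 2·88,950·273/36.6 = 1,326,959.02
EOQ = √1,326,959.02 ≈ 1,151.94 → Q = 1,152 cases
Days between orders = 260 / (D/Q) = 260 / 77.214 ≈ 3.367

3.4 days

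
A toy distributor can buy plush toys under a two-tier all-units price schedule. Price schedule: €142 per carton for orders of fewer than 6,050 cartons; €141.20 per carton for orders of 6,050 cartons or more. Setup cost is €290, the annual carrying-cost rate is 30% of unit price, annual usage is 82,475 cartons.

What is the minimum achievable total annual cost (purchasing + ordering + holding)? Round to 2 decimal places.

H₁ = 30%×€142 = €42.6000;  H₂ = 30%×€141.20 = €42.3600
EOQ₁ = √(2×82,475×290/42.6000) = 1,059.67  (< 6,050, feasible at tier 1)
EOQ₂ = √(2×82,475×290/42.3600) = 1,062.67  (< 6,050 → use Q = 6,050 at tier-2 price)
TC(tier 1 (EOQ₁), Q≈1,059.7) = €11,756,591.91
TC(tier 2, Q≈6,050.0) = €11,777,562.35
Minimum at tier 1 (EOQ₁): €11,756,591.91

€11,756,591.91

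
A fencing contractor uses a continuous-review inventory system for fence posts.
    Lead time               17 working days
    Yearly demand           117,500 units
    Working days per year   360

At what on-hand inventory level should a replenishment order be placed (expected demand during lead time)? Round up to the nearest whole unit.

5,549 units

Daily demand d = 117,500 / 360 = 326.389 units/day
Demand during lead time = 326.389 × 17 = 5,548.61
Reorder point = 5,548.61 → round up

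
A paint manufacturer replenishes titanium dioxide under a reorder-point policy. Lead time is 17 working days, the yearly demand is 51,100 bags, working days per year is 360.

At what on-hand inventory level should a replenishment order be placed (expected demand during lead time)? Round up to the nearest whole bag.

2,414 bags

Daily demand d = 51,100 / 360 = 141.944 bags/day
Demand during lead time = 141.944 × 17 = 2,413.06
Reorder point = 2,413.06 → round up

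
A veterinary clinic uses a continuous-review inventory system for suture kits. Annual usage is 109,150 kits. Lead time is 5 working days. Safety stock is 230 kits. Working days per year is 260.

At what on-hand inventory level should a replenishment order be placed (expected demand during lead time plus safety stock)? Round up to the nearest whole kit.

2,330 kits

Daily demand d = 109,150 / 260 = 419.808 kits/day
Demand during lead time = 419.808 × 5 = 2,099.04
Reorder point = 2,099.04 + 230 = 2,329.04 → round up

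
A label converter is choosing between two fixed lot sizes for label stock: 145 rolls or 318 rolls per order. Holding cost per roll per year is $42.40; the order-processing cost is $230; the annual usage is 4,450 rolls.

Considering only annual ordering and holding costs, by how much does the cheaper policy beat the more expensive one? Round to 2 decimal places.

$172.47

Annual cost at Q: ordering D·S/Q plus holding Q·H/2.
TC(145) = (4,450/145)×230 + (145/2)×42.4 = $10,132.62
TC(318) = (4,450/318)×230 + (318/2)×42.4 = $9,960.15
Cheaper: Q = 318.  Difference = $172.47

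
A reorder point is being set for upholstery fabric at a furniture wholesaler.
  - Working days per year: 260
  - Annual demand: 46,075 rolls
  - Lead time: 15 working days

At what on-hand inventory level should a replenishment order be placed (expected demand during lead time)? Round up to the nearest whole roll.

Daily demand d = 46,075 / 260 = 177.212 rolls/day
Demand during lead time = 177.212 × 15 = 2,658.17
Reorder point = 2,658.17 → round up

2,659 rolls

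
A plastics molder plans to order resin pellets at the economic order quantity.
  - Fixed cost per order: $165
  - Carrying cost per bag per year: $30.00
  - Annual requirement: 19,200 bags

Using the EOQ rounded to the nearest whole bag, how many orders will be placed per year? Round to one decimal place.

41.7 orders per year

Optimal lot size Q* = (2 × 19,200 × $165 / $30)^½ ≈ 459.57 → Q = 460
N = D/Q = 19,200/460 ≈ 41.739 orders/yr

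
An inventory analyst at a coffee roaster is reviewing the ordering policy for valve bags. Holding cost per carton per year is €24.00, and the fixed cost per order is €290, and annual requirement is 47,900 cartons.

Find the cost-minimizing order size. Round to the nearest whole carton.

1,076 cartons

Q* = √(2·D·S / H) = √(2·47,900·290 / 24) = √1,157,583.3 ≈ 1,075.91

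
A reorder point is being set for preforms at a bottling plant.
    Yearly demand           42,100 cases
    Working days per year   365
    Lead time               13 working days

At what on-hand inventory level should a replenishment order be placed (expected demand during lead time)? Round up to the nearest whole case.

1,500 cases

Daily demand d = 42,100 / 365 = 115.342 cases/day
Demand during lead time = 115.342 × 13 = 1,499.45
Reorder point = 1,499.45 → round up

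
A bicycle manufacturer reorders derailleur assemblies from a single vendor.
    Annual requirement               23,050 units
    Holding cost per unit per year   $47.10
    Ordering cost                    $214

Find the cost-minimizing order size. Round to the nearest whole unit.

Optimal lot size Q* = (2 × 23,050 × $214 / $47.1)^½ ≈ 457.66

458 units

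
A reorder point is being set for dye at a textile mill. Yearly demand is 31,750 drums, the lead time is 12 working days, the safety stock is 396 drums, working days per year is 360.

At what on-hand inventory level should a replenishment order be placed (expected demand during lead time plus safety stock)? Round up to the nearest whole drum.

Daily demand d = 31,750 / 360 = 88.194 drums/day
Demand during lead time = 88.194 × 12 = 1,058.33
Reorder point = 1,058.33 + 396 = 1,454.33 → round up

1,455 drums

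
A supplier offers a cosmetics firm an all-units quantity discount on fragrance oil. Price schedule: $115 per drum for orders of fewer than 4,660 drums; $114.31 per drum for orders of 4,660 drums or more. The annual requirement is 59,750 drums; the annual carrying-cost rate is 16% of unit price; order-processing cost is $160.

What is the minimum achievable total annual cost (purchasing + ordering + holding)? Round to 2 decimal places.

$6,874,688.77

H₁ = 16%×$115 = $18.4000;  H₂ = 16%×$114.31 = $18.2896
EOQ₁ = √(2×59,750×160/18.4000) = 1,019.38  (< 4,660, feasible at tier 1)
EOQ₂ = √(2×59,750×160/18.2896) = 1,022.45  (< 4,660 → use Q = 4,660 at tier-2 price)
TC(tier 1 (EOQ₁), Q≈1,019.4) = $6,890,006.55
TC(tier 2, Q≈4,660.0) = $6,874,688.77
Minimum at tier 2: $6,874,688.77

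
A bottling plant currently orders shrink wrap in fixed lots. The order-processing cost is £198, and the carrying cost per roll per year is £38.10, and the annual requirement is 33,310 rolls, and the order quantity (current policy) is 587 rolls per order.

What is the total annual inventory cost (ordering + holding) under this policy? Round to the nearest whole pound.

£22,418

Orders/yr = 33,310/587 = 56.746; ordering cost = 56.746 × £198 = £11,235.74
Average inventory = 587/2 = 293.5; holding cost = 293.5 × £38.1 = £11,182.35
Total = £11,235.74 + £11,182.35 = £22,418.09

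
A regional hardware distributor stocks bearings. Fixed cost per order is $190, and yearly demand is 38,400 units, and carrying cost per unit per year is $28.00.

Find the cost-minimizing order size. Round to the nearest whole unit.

2DS/H = 2·38,400·190/28 = 521,142.86
EOQ = √521,142.86 ≈ 721.90

722 units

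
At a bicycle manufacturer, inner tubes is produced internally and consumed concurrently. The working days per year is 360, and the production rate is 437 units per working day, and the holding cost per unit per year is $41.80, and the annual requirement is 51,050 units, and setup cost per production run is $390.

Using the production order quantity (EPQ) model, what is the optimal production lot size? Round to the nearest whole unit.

1,188 units

Daily demand d = 51,050/360 = 141.806; p = 437; 1 − d/p = 0.67550
EPQ = √(2DS / (H(1 − d/p)))
    = √(2 × 51,050 × 390 / (41.8 × 0.67550)) ≈ 1,187.53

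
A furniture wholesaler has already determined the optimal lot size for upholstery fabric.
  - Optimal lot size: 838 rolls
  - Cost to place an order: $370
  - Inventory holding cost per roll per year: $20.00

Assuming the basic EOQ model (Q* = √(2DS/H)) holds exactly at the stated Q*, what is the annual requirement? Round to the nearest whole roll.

Since Q* = (2DS/H)^½, squaring gives Q*²·H = 2DS.
D = Q²H / (2S) = 838² × 20 / (2 × 370) = 18,979.57

18,980 rolls per year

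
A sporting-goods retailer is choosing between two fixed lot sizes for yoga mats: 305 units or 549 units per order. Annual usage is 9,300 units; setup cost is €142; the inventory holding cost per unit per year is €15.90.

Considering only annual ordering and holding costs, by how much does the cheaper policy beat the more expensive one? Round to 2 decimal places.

For each Q, cost = (D/Q)·S + (Q/2)·H.
TC(305) = (9,300/305)×142 + (305/2)×15.9 = €6,754.59
TC(549) = (9,300/549)×142 + (549/2)×15.9 = €6,770.01
Lots of 305 are cheaper by €15.43.

€15.43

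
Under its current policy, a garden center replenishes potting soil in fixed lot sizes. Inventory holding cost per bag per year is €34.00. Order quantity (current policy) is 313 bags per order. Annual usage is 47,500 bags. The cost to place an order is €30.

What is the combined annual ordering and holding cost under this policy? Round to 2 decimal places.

Annual ordering cost = (D/Q)·S = (47,500/313) × 30 = €4,552.72
Annual holding cost  = (Q/2)·H = (313/2) × 34 = €5,321.00
Total = €4,552.72 + €5,321.00 = €9,873.72

€9,873.72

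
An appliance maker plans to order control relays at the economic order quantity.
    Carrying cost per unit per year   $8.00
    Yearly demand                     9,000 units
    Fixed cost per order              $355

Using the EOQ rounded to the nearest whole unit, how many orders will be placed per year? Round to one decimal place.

10.1 orders per year

Q* = √(2·D·S / H) = √(2·9,000·355 / 8) = √798,750.0 ≈ 893.73 → Q = 894
N = D/Q = 9,000/894 ≈ 10.067 orders/yr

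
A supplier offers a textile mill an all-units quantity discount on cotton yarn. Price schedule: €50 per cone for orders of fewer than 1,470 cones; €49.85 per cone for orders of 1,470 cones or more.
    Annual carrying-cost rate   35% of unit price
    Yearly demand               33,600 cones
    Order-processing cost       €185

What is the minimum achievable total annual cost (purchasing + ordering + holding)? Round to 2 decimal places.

€1,692,012.48

H₁ = 35%×€50 = €17.5000;  H₂ = 35%×€49.85 = €17.4475
EOQ₁ = √(2×33,600×185/17.5000) = 842.85  (< 1,470, feasible at tier 1)
EOQ₂ = √(2×33,600×185/17.4475) = 844.12  (< 1,470 → use Q = 1,470 at tier-2 price)
TC(tier 1 (EOQ₁), Q≈842.9) = €1,694,749.92
TC(tier 2, Q≈1,470.0) = €1,692,012.48
Minimum at tier 2: €1,692,012.48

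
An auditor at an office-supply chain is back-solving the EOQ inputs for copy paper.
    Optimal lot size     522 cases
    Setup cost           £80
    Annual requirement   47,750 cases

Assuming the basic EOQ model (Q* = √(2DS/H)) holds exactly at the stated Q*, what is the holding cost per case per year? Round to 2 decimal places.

£28.04

Since Q* = (2DS/H)^½, squaring gives Q*²·H = 2DS.
H = 2DS / Q² = 2 × 47,750 × 80 / 522² = 28.0383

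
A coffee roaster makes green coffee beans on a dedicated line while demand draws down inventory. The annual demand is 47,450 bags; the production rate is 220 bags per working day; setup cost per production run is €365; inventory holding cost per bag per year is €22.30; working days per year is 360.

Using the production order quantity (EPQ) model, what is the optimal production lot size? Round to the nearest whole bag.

1,968 bags

Daily demand d = 47,450/360 = 131.806; p = 220; 1 − d/p = 0.40088
EPQ = √(2DS / (H(1 − d/p)))
    = √(2 × 47,450 × 365 / (22.3 × 0.40088)) ≈ 1,968.42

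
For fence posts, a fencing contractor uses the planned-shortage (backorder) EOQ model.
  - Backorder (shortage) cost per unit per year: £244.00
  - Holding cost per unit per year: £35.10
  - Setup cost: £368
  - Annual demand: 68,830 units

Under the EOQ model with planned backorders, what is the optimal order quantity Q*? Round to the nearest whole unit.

1,285 units

Q* = √(2DS/H) · √((H + b)/b)
   = √(2 × 68,830 × 368 / 35.1) · √((35.1 + 244) / 244)
   = 1,201.363 × 1.0695 ≈ 1,284.87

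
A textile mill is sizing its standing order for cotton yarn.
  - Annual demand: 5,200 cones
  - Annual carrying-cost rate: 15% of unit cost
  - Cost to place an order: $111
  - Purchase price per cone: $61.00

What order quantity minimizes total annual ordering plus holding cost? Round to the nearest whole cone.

Carrying cost H = $61 × 15% = $9.1500/cone/yr
EOQ = √(2DS/H) = √(2 × 5,200 × 111 / 9.15)
    = √(126,163.93) ≈ 355.20

355 cones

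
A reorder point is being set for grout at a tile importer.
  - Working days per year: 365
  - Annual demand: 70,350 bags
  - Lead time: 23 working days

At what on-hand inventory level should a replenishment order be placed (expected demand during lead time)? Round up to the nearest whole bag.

4,434 bags

Daily demand d = 70,350 / 365 = 192.740 bags/day
Demand during lead time = 192.740 × 23 = 4,433.01
Reorder point = 4,433.01 → round up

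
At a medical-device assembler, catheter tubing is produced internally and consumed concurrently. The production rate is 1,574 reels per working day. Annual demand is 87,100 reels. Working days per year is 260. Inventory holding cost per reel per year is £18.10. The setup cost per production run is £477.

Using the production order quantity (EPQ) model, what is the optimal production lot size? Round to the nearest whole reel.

d = 87,100/260 = 335.0000 reels/day;  effective holding cost H(1 − d/p) = 18.1·(1 − 335.0000/1574) = 14.24771
Q* = √(2DS / H_eff) = √(2·87,100·477 / 14.24771) ≈ 2,414.96

2,415 reels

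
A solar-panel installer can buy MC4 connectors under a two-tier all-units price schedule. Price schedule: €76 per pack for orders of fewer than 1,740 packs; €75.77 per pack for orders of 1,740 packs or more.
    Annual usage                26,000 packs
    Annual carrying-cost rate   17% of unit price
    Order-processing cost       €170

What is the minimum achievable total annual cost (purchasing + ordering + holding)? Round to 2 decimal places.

H₁ = 17%×€76 = €12.9200;  H₂ = 17%×€75.77 = €12.8809
EOQ₁ = √(2×26,000×170/12.9200) = 827.17  (< 1,740, feasible at tier 1)
EOQ₂ = √(2×26,000×170/12.8809) = 828.42  (< 1,740 → use Q = 1,740 at tier-2 price)
TC(tier 1 (EOQ₁), Q≈827.2) = €1,986,687.04
TC(tier 2, Q≈1,740.0) = €1,983,766.61
Minimum at tier 2: €1,983,766.61

€1,983,766.61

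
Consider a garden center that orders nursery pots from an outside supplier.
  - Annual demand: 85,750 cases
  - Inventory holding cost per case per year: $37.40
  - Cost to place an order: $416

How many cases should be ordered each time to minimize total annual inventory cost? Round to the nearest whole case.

1,381 cases

2DS/H = 2·85,750·416/37.4 = 1,907,593.58
EOQ = √1,907,593.58 ≈ 1,381.16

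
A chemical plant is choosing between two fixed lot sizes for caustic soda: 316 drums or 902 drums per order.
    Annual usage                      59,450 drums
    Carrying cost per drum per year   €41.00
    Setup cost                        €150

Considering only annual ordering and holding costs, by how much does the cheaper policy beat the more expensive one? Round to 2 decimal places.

For each Q, cost = (D/Q)·S + (Q/2)·H.
TC(316) = (59,450/316)×150 + (316/2)×41 = €34,697.94
TC(902) = (59,450/902)×150 + (902/2)×41 = €28,377.36
Cheaper: Q = 902.  Difference = €6,320.57

€6,320.57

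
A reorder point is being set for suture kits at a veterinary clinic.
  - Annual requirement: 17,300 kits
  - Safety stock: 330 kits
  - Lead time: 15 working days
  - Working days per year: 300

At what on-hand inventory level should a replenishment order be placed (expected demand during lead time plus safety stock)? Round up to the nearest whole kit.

1,195 kits

Daily demand d = 17,300 / 300 = 57.667 kits/day
Demand during lead time = 57.667 × 15 = 865.00
Reorder point = 865.00 + 330 = 1,195.00 → round up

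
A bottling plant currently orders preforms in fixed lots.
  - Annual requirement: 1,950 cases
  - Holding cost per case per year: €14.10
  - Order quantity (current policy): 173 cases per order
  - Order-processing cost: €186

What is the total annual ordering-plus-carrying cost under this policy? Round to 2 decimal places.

€3,316.18

Orders/yr = 1,950/173 = 11.272; ordering cost = 11.272 × €186 = €2,096.53
Average inventory = 173/2 = 86.5; holding cost = 86.5 × €14.1 = €1,219.65
Total = €2,096.53 + €1,219.65 = €3,316.18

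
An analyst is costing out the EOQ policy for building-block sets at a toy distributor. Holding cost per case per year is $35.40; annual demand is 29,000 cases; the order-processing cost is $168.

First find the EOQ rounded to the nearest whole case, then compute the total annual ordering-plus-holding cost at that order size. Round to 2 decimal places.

2DS/H = 2·29,000·168/35.4 = 275,254.24
EOQ = √275,254.24 ≈ 524.65 → Q = 525 cases
Ordering: D/Q × S = 29,000/525 × $168 = $9,280.00
Holding:  Q/2 × H = 525/2 × $35.4 = $9,292.50
Total = $9,280.00 + $9,292.50 = $18,572.50

$18,572.50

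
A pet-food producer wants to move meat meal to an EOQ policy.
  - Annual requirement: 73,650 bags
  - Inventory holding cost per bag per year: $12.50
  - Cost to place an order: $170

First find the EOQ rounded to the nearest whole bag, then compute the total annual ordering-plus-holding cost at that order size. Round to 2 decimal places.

$17,692.16

Q* = √(2·D·S / H) = √(2·73,650·170 / 12.5) = √2,003,280.0 ≈ 1,415.37 → Q = 1,415 bags
Orders/yr = 73,650/1,415 = 52.049; ordering cost = 52.049 × $170 = $8,848.41
Average inventory = 1,415/2 = 707.5; holding cost = 707.5 × $12.5 = $8,843.75
Total = $8,848.41 + $8,843.75 = $17,692.16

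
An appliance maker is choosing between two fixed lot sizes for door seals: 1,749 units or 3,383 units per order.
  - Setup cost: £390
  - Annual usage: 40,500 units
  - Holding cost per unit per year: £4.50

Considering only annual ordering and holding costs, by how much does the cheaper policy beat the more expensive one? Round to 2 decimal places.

For each Q, cost = (D/Q)·S + (Q/2)·H.
TC(1,749) = (40,500/1,749)×390 + (1,749/2)×4.5 = £12,966.12
TC(3,383) = (40,500/3,383)×390 + (3,383/2)×4.5 = £12,280.68
Cheaper: Q = 3,383.  Difference = £685.44

£685.44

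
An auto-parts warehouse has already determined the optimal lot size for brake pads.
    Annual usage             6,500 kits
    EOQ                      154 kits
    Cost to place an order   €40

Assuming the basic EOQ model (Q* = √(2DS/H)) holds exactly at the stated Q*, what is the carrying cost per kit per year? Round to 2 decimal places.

€21.93

From Q* = √(2DS/H) ⇒ Q*² = 2DS/H.
H = 2DS / Q² = 2 × 6,500 × 40 / 154² = 21.9261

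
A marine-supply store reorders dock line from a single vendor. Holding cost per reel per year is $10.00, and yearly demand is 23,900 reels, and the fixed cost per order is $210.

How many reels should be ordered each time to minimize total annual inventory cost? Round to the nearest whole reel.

1,002 reels

EOQ = √(2DS/H) = √(2 × 23,900 × 210 / 10)
    = √(1,003,800.00) ≈ 1,001.90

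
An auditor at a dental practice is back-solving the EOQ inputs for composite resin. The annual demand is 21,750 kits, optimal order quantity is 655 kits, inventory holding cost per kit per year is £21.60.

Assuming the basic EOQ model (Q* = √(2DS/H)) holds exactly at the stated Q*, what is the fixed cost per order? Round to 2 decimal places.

£213.03

Since Q* = (2DS/H)^½, squaring gives Q*²·H = 2DS.
S = Q²H / (2D) = 655² × 21.6 / (2 × 21,750) = 213.0331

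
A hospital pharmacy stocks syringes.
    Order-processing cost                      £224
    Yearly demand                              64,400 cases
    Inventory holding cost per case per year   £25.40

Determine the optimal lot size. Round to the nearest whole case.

1,066 cases

2DS/H = 2·64,400·224/25.4 = 1,135,874.02
EOQ = √1,135,874.02 ≈ 1,065.77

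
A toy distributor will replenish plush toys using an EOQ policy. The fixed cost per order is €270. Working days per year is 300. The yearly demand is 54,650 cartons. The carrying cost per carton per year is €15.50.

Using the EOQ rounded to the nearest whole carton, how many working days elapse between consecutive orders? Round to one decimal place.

Optimal lot size Q* = (2 × 54,650 × €270 / €15.5)^½ ≈ 1,379.83 → Q = 1,380 cartons
Cycle time = (working days × Q)/D = (300 × 1,380) / 54,650 = 7.575 days

7.6 days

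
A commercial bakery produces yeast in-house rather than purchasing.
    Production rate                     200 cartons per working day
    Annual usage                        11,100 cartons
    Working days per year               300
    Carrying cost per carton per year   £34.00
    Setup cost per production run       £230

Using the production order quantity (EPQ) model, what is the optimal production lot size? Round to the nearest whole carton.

429 cartons

d = 11,100/300 = 37.0000 cartons/day;  effective holding cost H(1 − d/p) = 34·(1 − 37.0000/200) = 27.71000
Q* = √(2DS / H_eff) = √(2·11,100·230 / 27.71000) ≈ 429.26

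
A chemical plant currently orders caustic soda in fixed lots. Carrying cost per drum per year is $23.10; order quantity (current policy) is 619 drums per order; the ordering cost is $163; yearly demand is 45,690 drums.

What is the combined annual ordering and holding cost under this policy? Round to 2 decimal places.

$19,180.90

Annual ordering cost = (D/Q)·S = (45,690/619) × 163 = $12,031.45
Annual holding cost  = (Q/2)·H = (619/2) × 23.1 = $7,149.45
Total = $12,031.45 + $7,149.45 = $19,180.90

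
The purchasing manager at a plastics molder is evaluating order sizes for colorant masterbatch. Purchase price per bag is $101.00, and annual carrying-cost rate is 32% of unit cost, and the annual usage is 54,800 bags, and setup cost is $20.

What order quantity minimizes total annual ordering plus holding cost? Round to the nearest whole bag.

260 bags

Holding cost per bag per year: H = 32% × $101 = $32.3200
EOQ = √(2DS/H) = √(2 × 54,800 × 20 / 32.32)
    = √(67,821.78) ≈ 260.43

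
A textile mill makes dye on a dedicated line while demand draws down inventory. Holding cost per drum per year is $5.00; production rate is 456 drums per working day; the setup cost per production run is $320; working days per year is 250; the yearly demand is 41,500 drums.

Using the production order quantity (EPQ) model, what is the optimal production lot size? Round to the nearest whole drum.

Daily demand d = 41,500/250 = 166.000; p = 456; 1 − d/p = 0.63596
EPQ = √(2DS / (H(1 − d/p)))
    = √(2 × 41,500 × 320 / (5 × 0.63596)) ≈ 2,890.10

2,890 drums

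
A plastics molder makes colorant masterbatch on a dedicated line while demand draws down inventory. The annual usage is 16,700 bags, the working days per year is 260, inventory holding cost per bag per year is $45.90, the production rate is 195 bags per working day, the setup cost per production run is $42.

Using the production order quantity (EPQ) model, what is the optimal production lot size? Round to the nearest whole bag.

213 bags

Daily demand d = 16,700/260 = 64.231; p = 195; 1 − d/p = 0.67061
EPQ = √(2DS / (H(1 − d/p)))
    = √(2 × 16,700 × 42 / (45.9 × 0.67061)) ≈ 213.48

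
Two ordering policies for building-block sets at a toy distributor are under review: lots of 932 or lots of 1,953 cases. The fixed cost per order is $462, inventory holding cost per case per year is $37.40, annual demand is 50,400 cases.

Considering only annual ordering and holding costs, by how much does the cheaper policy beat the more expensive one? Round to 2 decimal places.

$6,031.59

For each Q, cost = (D/Q)·S + (Q/2)·H.
TC(932) = (50,400/932)×462 + (932/2)×37.4 = $42,412.09
TC(1,953) = (50,400/1,953)×462 + (1,953/2)×37.4 = $48,443.68
Cheaper: Q = 932.  Difference = $6,031.59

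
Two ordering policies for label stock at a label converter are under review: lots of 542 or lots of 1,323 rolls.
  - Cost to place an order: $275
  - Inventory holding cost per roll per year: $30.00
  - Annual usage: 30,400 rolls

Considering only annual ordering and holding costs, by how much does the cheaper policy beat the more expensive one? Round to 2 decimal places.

TC(Q) = (D/Q)S + (Q/2)H
TC(542) = (30,400/542)×275 + (542/2)×30 = $23,554.35
TC(1,323) = (30,400/1,323)×275 + (1,323/2)×30 = $26,163.97
Lots of 542 are cheaper by $2,609.62.

$2,609.62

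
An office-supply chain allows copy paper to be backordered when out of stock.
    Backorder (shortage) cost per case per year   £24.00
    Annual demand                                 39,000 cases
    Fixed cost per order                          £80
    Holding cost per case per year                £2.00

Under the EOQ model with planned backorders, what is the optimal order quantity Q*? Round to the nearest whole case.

Basic EOQ = √(2·39,000·80/2) = 1,766.352
Backorder adjustment √((H+b)/b) = √((2+24)/24) = 1.0408
Q* = 1,766.352 × 1.0408 ≈ 1,838.48

1,838 cases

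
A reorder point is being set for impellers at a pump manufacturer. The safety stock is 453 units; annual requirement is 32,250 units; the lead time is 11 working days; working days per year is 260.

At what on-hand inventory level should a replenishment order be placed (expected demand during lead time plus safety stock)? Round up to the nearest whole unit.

1,818 units

Daily demand d = 32,250 / 260 = 124.038 units/day
Demand during lead time = 124.038 × 11 = 1,364.42
Reorder point = 1,364.42 + 453 = 1,817.42 → round up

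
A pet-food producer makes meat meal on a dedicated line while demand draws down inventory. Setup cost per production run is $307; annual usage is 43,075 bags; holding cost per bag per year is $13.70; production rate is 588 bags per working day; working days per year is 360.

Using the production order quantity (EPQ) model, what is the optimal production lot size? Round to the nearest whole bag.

1,557 bags

d = 43,075/360 = 119.6528 bags/day;  effective holding cost H(1 − d/p) = 13.7·(1 − 119.6528/588) = 10.91217
Q* = √(2DS / H_eff) = √(2·43,075·307 / 10.91217) ≈ 1,556.83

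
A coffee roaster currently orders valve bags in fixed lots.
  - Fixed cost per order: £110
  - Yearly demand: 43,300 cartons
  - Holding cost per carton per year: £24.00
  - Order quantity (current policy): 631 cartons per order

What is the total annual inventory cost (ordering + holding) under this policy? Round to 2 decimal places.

£15,120.34

Orders/yr = 43,300/631 = 68.621; ordering cost = 68.621 × £110 = £7,548.34
Average inventory = 631/2 = 315.5; holding cost = 315.5 × £24 = £7,572.00
Total = £7,548.34 + £7,572.00 = £15,120.34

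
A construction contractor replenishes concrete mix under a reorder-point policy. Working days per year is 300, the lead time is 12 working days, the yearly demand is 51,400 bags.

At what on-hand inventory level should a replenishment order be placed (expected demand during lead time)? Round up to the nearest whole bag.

Daily demand d = 51,400 / 300 = 171.333 bags/day
Demand during lead time = 171.333 × 12 = 2,056.00
Reorder point = 2,056.00 → round up

2,056 bags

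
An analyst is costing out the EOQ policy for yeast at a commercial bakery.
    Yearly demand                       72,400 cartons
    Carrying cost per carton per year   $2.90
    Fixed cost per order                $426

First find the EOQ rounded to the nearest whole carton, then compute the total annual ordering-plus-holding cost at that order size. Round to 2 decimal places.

$13,374.82

EOQ = √(2DS/H) = √(2 × 72,400 × 426 / 2.9)
    = √(21,270,620.69) ≈ 4,612.01 → Q = 4,612 cartons
Annual ordering cost = (D/Q)·S = (72,400/4,612) × 426 = $6,687.42
Annual holding cost  = (Q/2)·H = (4,612/2) × 2.9 = $6,687.40
Total = $6,687.42 + $6,687.40 = $13,374.82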